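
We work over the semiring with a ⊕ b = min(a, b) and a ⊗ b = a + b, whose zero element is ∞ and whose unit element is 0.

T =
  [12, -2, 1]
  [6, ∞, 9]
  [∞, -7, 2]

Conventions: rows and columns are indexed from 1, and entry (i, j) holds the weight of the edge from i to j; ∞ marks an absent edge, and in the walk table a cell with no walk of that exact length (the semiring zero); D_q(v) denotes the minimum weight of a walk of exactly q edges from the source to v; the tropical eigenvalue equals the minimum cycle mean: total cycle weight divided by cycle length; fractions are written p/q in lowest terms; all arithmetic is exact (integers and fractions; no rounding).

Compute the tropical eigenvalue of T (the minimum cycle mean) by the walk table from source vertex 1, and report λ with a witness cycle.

q=0: [0, ∞, ∞]
q=1: [12, -2, 1]
q=2: [4, -6, 3]
q=3: [0, -4, 3]
Optimal cycle mean attained by: cycle 1->3->2->1, total 1 + (-7) + 6, length 3.
Answer: λ = 0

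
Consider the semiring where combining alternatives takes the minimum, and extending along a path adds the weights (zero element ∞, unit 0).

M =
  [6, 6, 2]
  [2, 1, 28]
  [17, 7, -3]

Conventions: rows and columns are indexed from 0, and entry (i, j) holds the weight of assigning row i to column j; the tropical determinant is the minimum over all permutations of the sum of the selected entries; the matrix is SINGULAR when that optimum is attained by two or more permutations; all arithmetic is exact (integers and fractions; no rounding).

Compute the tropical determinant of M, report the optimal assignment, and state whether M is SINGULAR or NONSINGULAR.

σ = (0, 1, 2): 6 + 1 + (-3) = 4
σ = (0, 2, 1): 6 + 28 + 7 = 41
σ = (1, 0, 2): 6 + 2 + (-3) = 5
σ = (1, 2, 0): 6 + 28 + 17 = 51
σ = (2, 0, 1): 2 + 2 + 7 = 11
σ = (2, 1, 0): 2 + 1 + 17 = 20
Optimal value attained by: σ = (0, 1, 2).
Answer: det⊕(M) = 4; verdict: NONSINGULAR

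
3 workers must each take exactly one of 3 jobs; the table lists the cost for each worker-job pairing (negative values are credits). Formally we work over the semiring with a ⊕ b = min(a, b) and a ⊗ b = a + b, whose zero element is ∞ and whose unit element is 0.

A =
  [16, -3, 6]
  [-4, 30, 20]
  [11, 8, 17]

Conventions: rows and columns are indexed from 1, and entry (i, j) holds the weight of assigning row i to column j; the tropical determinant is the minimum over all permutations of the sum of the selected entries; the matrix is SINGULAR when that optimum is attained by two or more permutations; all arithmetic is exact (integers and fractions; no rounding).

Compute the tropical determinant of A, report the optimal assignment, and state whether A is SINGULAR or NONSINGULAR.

σ = (1, 2, 3): 16 + 30 + 17 = 63
σ = (1, 3, 2): 16 + 20 + 8 = 44
σ = (2, 1, 3): (-3) + (-4) + 17 = 10
σ = (2, 3, 1): (-3) + 20 + 11 = 28
σ = (3, 1, 2): 6 + (-4) + 8 = 10
σ = (3, 2, 1): 6 + 30 + 11 = 47
Optimal value attained by: σ = (2, 1, 3).
Answer: det⊕(A) = 10; verdict: SINGULAR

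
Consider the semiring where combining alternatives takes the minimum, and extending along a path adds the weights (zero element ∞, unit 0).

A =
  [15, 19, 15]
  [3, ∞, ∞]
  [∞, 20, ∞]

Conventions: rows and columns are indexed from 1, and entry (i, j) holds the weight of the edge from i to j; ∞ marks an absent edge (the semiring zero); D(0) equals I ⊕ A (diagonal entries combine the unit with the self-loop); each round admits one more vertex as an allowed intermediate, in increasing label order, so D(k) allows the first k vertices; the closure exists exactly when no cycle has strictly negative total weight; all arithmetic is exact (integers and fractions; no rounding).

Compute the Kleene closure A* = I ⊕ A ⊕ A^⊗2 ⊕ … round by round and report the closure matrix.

D(0):
  [0, 19, 15]
  [3, 0, ∞]
  [∞, 20, 0]
D(1):
  [0, 19, 15]
  [3, 0, 18]
  [∞, 20, 0]
D(2):
  [0, 19, 15]
  [3, 0, 18]
  [23, 20, 0]
D(3):
  [0, 19, 15]
  [3, 0, 18]
  [23, 20, 0]
Answer: A* = [[0, 19, 15], [3, 0, 18], [23, 20, 0]]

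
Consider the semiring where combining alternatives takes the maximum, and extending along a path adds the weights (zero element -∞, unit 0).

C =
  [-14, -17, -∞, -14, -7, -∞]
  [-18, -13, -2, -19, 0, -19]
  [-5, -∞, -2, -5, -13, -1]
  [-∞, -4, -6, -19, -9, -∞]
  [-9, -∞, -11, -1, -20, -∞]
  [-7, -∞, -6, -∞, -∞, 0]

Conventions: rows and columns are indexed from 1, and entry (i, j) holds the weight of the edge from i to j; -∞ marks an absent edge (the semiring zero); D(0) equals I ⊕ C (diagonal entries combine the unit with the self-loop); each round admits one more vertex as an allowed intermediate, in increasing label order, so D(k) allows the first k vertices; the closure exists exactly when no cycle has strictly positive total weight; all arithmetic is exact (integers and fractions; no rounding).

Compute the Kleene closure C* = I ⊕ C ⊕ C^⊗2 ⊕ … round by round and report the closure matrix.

D(0):
  [0, -17, -∞, -14, -7, -∞]
  [-18, 0, -2, -19, 0, -19]
  [-5, -∞, 0, -5, -13, -1]
  [-∞, -4, -6, 0, -9, -∞]
  [-9, -∞, -11, -1, 0, -∞]
  [-7, -∞, -6, -∞, -∞, 0]
D(1):
  [0, -17, -∞, -14, -7, -∞]
  [-18, 0, -2, -19, 0, -19]
  [-5, -22, 0, -5, -12, -1]
  [-∞, -4, -6, 0, -9, -∞]
  [-9, -26, -11, -1, 0, -∞]
  [-7, -24, -6, -21, -14, 0]
D(2):
  [0, -17, -19, -14, -7, -36]
  [-18, 0, -2, -19, 0, -19]
  [-5, -22, 0, -5, -12, -1]
  [-22, -4, -6, 0, -4, -23]
  [-9, -26, -11, -1, 0, -45]
  [-7, -24, -6, -21, -14, 0]
D(3):
  [0, -17, -19, -14, -7, -20]
  [-7, 0, -2, -7, 0, -3]
  [-5, -22, 0, -5, -12, -1]
  [-11, -4, -6, 0, -4, -7]
  [-9, -26, -11, -1, 0, -12]
  [-7, -24, -6, -11, -14, 0]
D(4):
  [0, -17, -19, -14, -7, -20]
  [-7, 0, -2, -7, 0, -3]
  [-5, -9, 0, -5, -9, -1]
  [-11, -4, -6, 0, -4, -7]
  [-9, -5, -7, -1, 0, -8]
  [-7, -15, -6, -11, -14, 0]
D(5):
  [0, -12, -14, -8, -7, -15]
  [-7, 0, -2, -1, 0, -3]
  [-5, -9, 0, -5, -9, -1]
  [-11, -4, -6, 0, -4, -7]
  [-9, -5, -7, -1, 0, -8]
  [-7, -15, -6, -11, -14, 0]
D(6):
  [0, -12, -14, -8, -7, -15]
  [-7, 0, -2, -1, 0, -3]
  [-5, -9, 0, -5, -9, -1]
  [-11, -4, -6, 0, -4, -7]
  [-9, -5, -7, -1, 0, -8]
  [-7, -15, -6, -11, -14, 0]
Answer: C* = [[0, -12, -14, -8, -7, -15], [-7, 0, -2, -1, 0, -3], [-5, -9, 0, -5, -9, -1], [-11, -4, -6, 0, -4, -7], [-9, -5, -7, -1, 0, -8], [-7, -15, -6, -11, -14, 0]]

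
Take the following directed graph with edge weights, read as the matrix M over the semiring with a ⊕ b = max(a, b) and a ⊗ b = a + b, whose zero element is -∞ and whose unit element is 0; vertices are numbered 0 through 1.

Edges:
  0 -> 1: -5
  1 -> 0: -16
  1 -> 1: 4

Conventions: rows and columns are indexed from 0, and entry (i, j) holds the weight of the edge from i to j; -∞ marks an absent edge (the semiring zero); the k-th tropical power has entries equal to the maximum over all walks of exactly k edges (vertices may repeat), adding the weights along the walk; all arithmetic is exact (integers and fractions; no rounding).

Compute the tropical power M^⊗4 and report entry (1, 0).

M^⊗2:
  [-21, -1]
  [-12, 8]
M^⊗3:
  [-17, 3]
  [-8, 12]
M^⊗4:
  [-13, 7]
  [-4, 16]
Key observation: the optimum is the walk 1->1->1->1->0, with weight 4 + 4 + 4 + (-16) = -4.
Optimal value attained by: walk 1->1->1->1->0.
Answer: (M^⊗4)[1][0] = -4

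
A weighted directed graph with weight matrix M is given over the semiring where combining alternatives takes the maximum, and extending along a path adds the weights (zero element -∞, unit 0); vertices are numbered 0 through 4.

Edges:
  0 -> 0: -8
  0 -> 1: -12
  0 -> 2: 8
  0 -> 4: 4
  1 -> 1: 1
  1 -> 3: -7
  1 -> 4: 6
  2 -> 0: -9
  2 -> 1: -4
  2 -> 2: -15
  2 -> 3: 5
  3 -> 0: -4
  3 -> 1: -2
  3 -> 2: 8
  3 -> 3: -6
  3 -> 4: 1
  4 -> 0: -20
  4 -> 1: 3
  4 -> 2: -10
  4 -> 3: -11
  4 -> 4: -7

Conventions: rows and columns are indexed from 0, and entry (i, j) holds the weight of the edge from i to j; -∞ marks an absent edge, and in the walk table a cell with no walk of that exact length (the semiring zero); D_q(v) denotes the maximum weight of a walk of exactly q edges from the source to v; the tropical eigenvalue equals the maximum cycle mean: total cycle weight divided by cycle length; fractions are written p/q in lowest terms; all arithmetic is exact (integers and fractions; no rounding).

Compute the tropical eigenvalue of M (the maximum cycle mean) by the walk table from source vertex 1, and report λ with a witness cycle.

q=0: [-∞, 0, -∞, -∞, -∞]
q=1: [-∞, 1, -∞, -7, 6]
q=2: [-11, 9, 1, -5, 7]
q=3: [-8, 10, 3, 6, 15]
q=4: [2, 18, 14, 8, 16]
q=5: [5, 19, 16, 19, 24]
Optimal cycle mean attained by: cycle 2->3->2, total 5 + 8, length 2.
Answer: λ = 13/2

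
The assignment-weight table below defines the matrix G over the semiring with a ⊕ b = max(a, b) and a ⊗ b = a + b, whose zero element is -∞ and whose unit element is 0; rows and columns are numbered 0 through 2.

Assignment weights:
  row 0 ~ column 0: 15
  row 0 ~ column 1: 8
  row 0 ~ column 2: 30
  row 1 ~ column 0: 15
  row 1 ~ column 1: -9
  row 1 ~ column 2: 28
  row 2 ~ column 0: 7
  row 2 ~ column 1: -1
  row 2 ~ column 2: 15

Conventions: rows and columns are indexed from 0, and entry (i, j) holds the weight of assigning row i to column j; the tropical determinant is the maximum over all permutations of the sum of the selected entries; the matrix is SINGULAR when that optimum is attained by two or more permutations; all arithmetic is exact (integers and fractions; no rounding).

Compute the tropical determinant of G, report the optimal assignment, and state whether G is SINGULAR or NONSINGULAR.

σ = (0, 1, 2): 15 + (-9) + 15 = 21
σ = (0, 2, 1): 15 + 28 + (-1) = 42
σ = (1, 0, 2): 8 + 15 + 15 = 38
σ = (1, 2, 0): 8 + 28 + 7 = 43
σ = (2, 0, 1): 30 + 15 + (-1) = 44
σ = (2, 1, 0): 30 + (-9) + 7 = 28
Optimal value attained by: σ = (2, 0, 1).
Answer: det⊕(G) = 44; verdict: NONSINGULAR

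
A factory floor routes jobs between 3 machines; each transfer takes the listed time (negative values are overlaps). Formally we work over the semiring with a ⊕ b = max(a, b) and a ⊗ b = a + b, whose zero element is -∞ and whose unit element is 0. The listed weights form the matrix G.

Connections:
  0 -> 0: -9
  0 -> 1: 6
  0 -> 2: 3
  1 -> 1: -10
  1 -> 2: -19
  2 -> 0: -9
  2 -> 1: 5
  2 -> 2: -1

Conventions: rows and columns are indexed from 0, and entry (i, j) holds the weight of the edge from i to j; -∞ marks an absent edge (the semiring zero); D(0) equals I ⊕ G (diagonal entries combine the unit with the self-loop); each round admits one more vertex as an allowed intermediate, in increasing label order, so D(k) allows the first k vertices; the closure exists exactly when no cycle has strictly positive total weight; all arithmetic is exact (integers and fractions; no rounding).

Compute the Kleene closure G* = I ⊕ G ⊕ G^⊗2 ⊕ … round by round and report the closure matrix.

D(0):
  [0, 6, 3]
  [-∞, 0, -19]
  [-9, 5, 0]
D(1):
  [0, 6, 3]
  [-∞, 0, -19]
  [-9, 5, 0]
D(2):
  [0, 6, 3]
  [-∞, 0, -19]
  [-9, 5, 0]
D(3):
  [0, 8, 3]
  [-28, 0, -19]
  [-9, 5, 0]
Answer: G* = [[0, 8, 3], [-28, 0, -19], [-9, 5, 0]]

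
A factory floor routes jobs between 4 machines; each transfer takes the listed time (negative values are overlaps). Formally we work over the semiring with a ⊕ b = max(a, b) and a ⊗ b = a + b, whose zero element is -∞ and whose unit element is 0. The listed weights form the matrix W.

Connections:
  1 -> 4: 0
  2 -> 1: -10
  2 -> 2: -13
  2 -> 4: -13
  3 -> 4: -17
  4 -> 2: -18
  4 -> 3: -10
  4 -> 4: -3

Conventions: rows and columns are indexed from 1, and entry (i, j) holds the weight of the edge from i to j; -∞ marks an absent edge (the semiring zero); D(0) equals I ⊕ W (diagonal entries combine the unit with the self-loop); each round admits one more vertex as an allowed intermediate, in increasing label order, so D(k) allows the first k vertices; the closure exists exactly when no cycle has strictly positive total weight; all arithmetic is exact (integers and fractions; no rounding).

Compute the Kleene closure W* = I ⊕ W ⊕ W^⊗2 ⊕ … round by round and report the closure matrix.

D(0):
  [0, -∞, -∞, 0]
  [-10, 0, -∞, -13]
  [-∞, -∞, 0, -17]
  [-∞, -18, -10, 0]
D(1):
  [0, -∞, -∞, 0]
  [-10, 0, -∞, -10]
  [-∞, -∞, 0, -17]
  [-∞, -18, -10, 0]
D(2):
  [0, -∞, -∞, 0]
  [-10, 0, -∞, -10]
  [-∞, -∞, 0, -17]
  [-28, -18, -10, 0]
D(3):
  [0, -∞, -∞, 0]
  [-10, 0, -∞, -10]
  [-∞, -∞, 0, -17]
  [-28, -18, -10, 0]
D(4):
  [0, -18, -10, 0]
  [-10, 0, -20, -10]
  [-45, -35, 0, -17]
  [-28, -18, -10, 0]
Answer: W* = [[0, -18, -10, 0], [-10, 0, -20, -10], [-45, -35, 0, -17], [-28, -18, -10, 0]]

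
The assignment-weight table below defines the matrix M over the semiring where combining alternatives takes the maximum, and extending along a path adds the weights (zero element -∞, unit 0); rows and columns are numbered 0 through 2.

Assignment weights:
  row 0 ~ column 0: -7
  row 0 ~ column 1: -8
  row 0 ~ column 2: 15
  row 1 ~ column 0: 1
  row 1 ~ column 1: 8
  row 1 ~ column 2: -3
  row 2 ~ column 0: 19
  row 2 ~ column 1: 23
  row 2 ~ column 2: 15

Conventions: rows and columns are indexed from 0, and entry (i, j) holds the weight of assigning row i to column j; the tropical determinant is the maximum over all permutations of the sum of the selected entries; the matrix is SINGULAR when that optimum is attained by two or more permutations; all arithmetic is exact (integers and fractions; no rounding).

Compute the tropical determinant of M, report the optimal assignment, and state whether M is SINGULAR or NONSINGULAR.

σ = (0, 1, 2): (-7) + 8 + 15 = 16
σ = (0, 2, 1): (-7) + (-3) + 23 = 13
σ = (1, 0, 2): (-8) + 1 + 15 = 8
σ = (1, 2, 0): (-8) + (-3) + 19 = 8
σ = (2, 0, 1): 15 + 1 + 23 = 39
σ = (2, 1, 0): 15 + 8 + 19 = 42
Optimal value attained by: σ = (2, 1, 0).
Answer: det⊕(M) = 42; verdict: NONSINGULAR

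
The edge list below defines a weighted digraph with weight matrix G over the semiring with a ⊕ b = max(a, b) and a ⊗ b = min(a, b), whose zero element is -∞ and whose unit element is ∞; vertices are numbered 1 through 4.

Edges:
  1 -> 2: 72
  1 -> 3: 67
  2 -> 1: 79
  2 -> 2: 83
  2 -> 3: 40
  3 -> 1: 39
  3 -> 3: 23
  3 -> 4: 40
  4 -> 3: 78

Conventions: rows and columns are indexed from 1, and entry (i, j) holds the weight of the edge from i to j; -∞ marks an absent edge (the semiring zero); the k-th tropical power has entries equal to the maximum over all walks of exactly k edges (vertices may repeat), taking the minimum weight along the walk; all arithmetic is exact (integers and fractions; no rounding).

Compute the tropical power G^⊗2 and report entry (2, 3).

G^⊗2:
  [72, 72, 40, 40]
  [79, 83, 67, 40]
  [23, 39, 40, 23]
  [39, -∞, 23, 40]
Key observation: the optimum is the walk 2->1->3, with weight 79 min 67 = 67.
Optimal value attained by: walk 2->1->3.
Answer: (G^⊗2)[2][3] = 67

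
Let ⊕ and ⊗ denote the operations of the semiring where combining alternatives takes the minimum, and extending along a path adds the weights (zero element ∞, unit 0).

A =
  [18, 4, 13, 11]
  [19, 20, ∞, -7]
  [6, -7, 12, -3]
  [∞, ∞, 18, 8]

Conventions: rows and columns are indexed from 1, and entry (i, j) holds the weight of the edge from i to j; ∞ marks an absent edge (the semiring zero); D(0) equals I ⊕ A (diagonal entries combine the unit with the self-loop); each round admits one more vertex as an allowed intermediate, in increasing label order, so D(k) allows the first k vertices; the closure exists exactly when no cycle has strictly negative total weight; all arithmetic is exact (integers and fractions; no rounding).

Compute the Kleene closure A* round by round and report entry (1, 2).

D(0):
  [0, 4, 13, 11]
  [19, 0, ∞, -7]
  [6, -7, 0, -3]
  [∞, ∞, 18, 0]
D(1):
  [0, 4, 13, 11]
  [19, 0, 32, -7]
  [6, -7, 0, -3]
  [∞, ∞, 18, 0]
D(2):
  [0, 4, 13, -3]
  [19, 0, 32, -7]
  [6, -7, 0, -14]
  [∞, ∞, 18, 0]
D(3):
  [0, 4, 13, -3]
  [19, 0, 32, -7]
  [6, -7, 0, -14]
  [24, 11, 18, 0]
D(4):
  [0, 4, 13, -3]
  [17, 0, 11, -7]
  [6, -7, 0, -14]
  [24, 11, 18, 0]
Answer: A*[1][2] = 4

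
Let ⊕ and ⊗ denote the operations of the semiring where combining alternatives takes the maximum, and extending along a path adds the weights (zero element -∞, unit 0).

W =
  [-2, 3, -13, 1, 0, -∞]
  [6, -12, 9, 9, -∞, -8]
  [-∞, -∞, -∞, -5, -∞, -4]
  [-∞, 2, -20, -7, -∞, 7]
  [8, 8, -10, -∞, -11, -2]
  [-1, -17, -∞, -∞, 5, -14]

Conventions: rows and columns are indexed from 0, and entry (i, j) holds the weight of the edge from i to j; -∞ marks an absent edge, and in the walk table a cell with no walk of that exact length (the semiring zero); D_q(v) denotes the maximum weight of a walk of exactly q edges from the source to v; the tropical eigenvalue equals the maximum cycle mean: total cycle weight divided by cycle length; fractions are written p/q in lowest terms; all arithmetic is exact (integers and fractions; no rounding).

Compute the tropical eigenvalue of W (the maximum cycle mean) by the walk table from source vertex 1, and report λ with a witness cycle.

q=0: [-∞, 0, -∞, -∞, -∞, -∞]
q=1: [6, -12, 9, 9, -∞, -8]
q=2: [4, 11, -3, 7, 6, 16]
q=3: [17, 14, 20, 20, 21, 14]
q=4: [29, 29, 23, 23, 19, 27]
q=5: [35, 32, 38, 38, 32, 30]
q=6: [40, 40, 41, 41, 35, 45]
Optimal cycle mean attained by: cycle 1->3->5->4->1, total 9 + 7 + 5 + 8, length 4.
Answer: λ = 29/4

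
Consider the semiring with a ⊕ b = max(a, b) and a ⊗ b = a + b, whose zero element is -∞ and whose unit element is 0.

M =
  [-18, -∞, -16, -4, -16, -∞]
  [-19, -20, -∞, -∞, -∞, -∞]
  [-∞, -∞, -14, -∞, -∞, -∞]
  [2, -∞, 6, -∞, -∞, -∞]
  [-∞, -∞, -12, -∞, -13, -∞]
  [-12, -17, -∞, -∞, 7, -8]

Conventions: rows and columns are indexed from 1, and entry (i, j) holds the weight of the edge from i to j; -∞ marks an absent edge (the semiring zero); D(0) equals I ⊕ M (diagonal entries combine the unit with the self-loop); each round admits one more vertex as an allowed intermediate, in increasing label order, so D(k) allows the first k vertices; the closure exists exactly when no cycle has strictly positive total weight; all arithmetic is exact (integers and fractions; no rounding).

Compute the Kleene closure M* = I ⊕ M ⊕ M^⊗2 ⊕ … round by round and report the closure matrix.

D(0):
  [0, -∞, -16, -4, -16, -∞]
  [-19, 0, -∞, -∞, -∞, -∞]
  [-∞, -∞, 0, -∞, -∞, -∞]
  [2, -∞, 6, 0, -∞, -∞]
  [-∞, -∞, -12, -∞, 0, -∞]
  [-12, -17, -∞, -∞, 7, 0]
D(1):
  [0, -∞, -16, -4, -16, -∞]
  [-19, 0, -35, -23, -35, -∞]
  [-∞, -∞, 0, -∞, -∞, -∞]
  [2, -∞, 6, 0, -14, -∞]
  [-∞, -∞, -12, -∞, 0, -∞]
  [-12, -17, -28, -16, 7, 0]
D(2):
  [0, -∞, -16, -4, -16, -∞]
  [-19, 0, -35, -23, -35, -∞]
  [-∞, -∞, 0, -∞, -∞, -∞]
  [2, -∞, 6, 0, -14, -∞]
  [-∞, -∞, -12, -∞, 0, -∞]
  [-12, -17, -28, -16, 7, 0]
D(3):
  [0, -∞, -16, -4, -16, -∞]
  [-19, 0, -35, -23, -35, -∞]
  [-∞, -∞, 0, -∞, -∞, -∞]
  [2, -∞, 6, 0, -14, -∞]
  [-∞, -∞, -12, -∞, 0, -∞]
  [-12, -17, -28, -16, 7, 0]
D(4):
  [0, -∞, 2, -4, -16, -∞]
  [-19, 0, -17, -23, -35, -∞]
  [-∞, -∞, 0, -∞, -∞, -∞]
  [2, -∞, 6, 0, -14, -∞]
  [-∞, -∞, -12, -∞, 0, -∞]
  [-12, -17, -10, -16, 7, 0]
D(5):
  [0, -∞, 2, -4, -16, -∞]
  [-19, 0, -17, -23, -35, -∞]
  [-∞, -∞, 0, -∞, -∞, -∞]
  [2, -∞, 6, 0, -14, -∞]
  [-∞, -∞, -12, -∞, 0, -∞]
  [-12, -17, -5, -16, 7, 0]
D(6):
  [0, -∞, 2, -4, -16, -∞]
  [-19, 0, -17, -23, -35, -∞]
  [-∞, -∞, 0, -∞, -∞, -∞]
  [2, -∞, 6, 0, -14, -∞]
  [-∞, -∞, -12, -∞, 0, -∞]
  [-12, -17, -5, -16, 7, 0]
Answer: M* = [[0, -∞, 2, -4, -16, -∞], [-19, 0, -17, -23, -35, -∞], [-∞, -∞, 0, -∞, -∞, -∞], [2, -∞, 6, 0, -14, -∞], [-∞, -∞, -12, -∞, 0, -∞], [-12, -17, -5, -16, 7, 0]]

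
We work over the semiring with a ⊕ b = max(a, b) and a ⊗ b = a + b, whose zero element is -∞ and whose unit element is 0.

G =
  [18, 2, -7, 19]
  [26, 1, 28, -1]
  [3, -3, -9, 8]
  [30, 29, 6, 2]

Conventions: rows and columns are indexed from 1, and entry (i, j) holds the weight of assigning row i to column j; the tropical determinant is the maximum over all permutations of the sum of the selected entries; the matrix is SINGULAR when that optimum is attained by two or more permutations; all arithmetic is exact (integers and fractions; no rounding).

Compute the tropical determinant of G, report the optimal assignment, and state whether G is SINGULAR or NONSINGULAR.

σ = (1, 2, 3, 4): 18 + 1 + (-9) + 2 = 12
σ = (1, 2, 4, 3): 18 + 1 + 8 + 6 = 33
σ = (1, 3, 2, 4): 18 + 28 + (-3) + 2 = 45
σ = (1, 3, 4, 2): 18 + 28 + 8 + 29 = 83
σ = (1, 4, 2, 3): 18 + (-1) + (-3) + 6 = 20
σ = (1, 4, 3, 2): 18 + (-1) + (-9) + 29 = 37
σ = (2, 1, 3, 4): 2 + 26 + (-9) + 2 = 21
σ = (2, 1, 4, 3): 2 + 26 + 8 + 6 = 42
σ = (2, 3, 1, 4): 2 + 28 + 3 + 2 = 35
σ = (2, 3, 4, 1): 2 + 28 + 8 + 30 = 68
σ = (2, 4, 1, 3): 2 + (-1) + 3 + 6 = 10
σ = (2, 4, 3, 1): 2 + (-1) + (-9) + 30 = 22
σ = (3, 1, 2, 4): (-7) + 26 + (-3) + 2 = 18
σ = (3, 1, 4, 2): (-7) + 26 + 8 + 29 = 56
σ = (3, 2, 1, 4): (-7) + 1 + 3 + 2 = -1
σ = (3, 2, 4, 1): (-7) + 1 + 8 + 30 = 32
σ = (3, 4, 1, 2): (-7) + (-1) + 3 + 29 = 24
σ = (3, 4, 2, 1): (-7) + (-1) + (-3) + 30 = 19
σ = (4, 1, 2, 3): 19 + 26 + (-3) + 6 = 48
σ = (4, 1, 3, 2): 19 + 26 + (-9) + 29 = 65
σ = (4, 2, 1, 3): 19 + 1 + 3 + 6 = 29
σ = (4, 2, 3, 1): 19 + 1 + (-9) + 30 = 41
σ = (4, 3, 1, 2): 19 + 28 + 3 + 29 = 79
σ = (4, 3, 2, 1): 19 + 28 + (-3) + 30 = 74
Optimal value attained by: σ = (1, 3, 4, 2).
Answer: det⊕(G) = 83; verdict: NONSINGULAR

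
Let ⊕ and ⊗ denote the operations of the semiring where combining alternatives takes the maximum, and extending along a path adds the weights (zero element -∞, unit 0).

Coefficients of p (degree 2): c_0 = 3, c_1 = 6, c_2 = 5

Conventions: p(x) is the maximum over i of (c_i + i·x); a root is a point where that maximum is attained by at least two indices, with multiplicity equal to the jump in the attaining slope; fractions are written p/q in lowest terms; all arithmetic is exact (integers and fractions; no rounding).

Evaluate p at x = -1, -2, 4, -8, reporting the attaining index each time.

p(-1) = max(3+0·(-1)=3, 6+1·(-1)=5, 5+2·(-1)=3) = 5 (attained by i=1)
p(-2) = max(3+0·(-2)=3, 6+1·(-2)=4, 5+2·(-2)=1) = 4 (attained by i=1)
p(4) = max(3+0·4=3, 6+1·4=10, 5+2·4=13) = 13 (attained by i=2)
p(-8) = max(3+0·(-8)=3, 6+1·(-8)=-2, 5+2·(-8)=-11) = 3 (attained by i=0)
Answer: p(-1) = 5; p(-2) = 4; p(4) = 13; p(-8) = 3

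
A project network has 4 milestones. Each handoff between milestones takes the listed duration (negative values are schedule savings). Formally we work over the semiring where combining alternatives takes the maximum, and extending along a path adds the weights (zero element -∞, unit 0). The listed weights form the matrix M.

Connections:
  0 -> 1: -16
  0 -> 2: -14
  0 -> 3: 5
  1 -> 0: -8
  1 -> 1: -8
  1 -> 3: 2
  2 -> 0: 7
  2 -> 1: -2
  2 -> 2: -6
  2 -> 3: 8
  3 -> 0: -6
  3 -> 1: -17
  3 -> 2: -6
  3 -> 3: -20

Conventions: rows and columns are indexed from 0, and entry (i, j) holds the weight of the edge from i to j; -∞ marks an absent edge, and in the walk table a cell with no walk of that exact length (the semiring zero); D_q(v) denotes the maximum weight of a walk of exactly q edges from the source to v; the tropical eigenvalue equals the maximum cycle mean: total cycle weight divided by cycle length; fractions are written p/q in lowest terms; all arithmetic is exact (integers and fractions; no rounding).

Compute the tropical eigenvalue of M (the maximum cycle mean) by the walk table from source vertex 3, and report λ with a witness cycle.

q=0: [-∞, -∞, -∞, 0]
q=1: [-6, -17, -6, -20]
q=2: [1, -8, -12, 2]
q=3: [-4, -14, -4, 6]
q=4: [3, -6, 0, 4]
Optimal cycle mean attained by: cycle 0->3->2->0, total 5 + (-6) + 7, length 3.
Answer: λ = 2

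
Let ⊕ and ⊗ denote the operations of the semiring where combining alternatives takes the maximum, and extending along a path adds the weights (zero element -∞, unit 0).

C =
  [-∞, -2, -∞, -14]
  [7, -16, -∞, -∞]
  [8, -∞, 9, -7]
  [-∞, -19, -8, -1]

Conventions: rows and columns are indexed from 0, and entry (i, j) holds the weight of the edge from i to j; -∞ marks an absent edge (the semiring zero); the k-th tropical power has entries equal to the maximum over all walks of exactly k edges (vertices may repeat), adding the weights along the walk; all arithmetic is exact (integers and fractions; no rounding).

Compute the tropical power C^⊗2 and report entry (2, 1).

C^⊗2:
  [5, -18, -22, -15]
  [-9, 5, -∞, -7]
  [17, 6, 18, 2]
  [0, -20, 1, -2]
Key observation: the optimum is the walk 2->0->1, with weight 8 + (-2) = 6.
Optimal value attained by: walk 2->0->1.
Answer: (C^⊗2)[2][1] = 6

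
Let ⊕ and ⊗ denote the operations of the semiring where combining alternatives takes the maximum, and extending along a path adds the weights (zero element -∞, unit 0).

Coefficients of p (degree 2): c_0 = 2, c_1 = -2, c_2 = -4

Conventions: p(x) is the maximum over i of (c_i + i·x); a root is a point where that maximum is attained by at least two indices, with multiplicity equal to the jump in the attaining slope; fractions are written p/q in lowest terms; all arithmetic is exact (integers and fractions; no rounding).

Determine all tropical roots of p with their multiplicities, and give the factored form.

hull edge (i=0, c=2) to (i=2, c=-4): slope -3, span 2
Factored form: p(x) = -4 ⊗ (x ⊕ 3) ⊗ (x ⊕ 3)
Answer: roots = 3 (mult 2)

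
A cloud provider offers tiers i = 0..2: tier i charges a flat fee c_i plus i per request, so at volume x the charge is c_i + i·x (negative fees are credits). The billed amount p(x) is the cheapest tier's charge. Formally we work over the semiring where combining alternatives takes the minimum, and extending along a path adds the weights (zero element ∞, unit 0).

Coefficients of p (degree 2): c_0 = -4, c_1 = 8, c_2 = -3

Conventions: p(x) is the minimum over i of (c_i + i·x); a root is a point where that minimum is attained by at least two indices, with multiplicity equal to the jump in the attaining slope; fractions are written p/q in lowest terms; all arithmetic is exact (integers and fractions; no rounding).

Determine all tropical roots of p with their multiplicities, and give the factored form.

hull edge (i=0, c=-4) to (i=2, c=-3): slope 1/2, span 2
Factored form: p(x) = -3 ⊗ (x ⊕ (-1/2)) ⊗ (x ⊕ (-1/2))
Answer: roots = -1/2 (mult 2)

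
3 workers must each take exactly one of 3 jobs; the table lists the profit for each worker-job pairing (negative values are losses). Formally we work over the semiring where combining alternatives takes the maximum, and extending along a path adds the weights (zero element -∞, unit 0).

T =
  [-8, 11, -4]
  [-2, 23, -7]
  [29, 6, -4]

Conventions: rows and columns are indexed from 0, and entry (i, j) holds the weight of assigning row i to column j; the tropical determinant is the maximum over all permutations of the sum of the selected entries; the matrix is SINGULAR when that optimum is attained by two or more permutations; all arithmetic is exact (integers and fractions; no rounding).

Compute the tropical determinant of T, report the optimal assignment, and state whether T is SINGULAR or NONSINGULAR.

σ = (0, 1, 2): (-8) + 23 + (-4) = 11
σ = (0, 2, 1): (-8) + (-7) + 6 = -9
σ = (1, 0, 2): 11 + (-2) + (-4) = 5
σ = (1, 2, 0): 11 + (-7) + 29 = 33
σ = (2, 0, 1): (-4) + (-2) + 6 = 0
σ = (2, 1, 0): (-4) + 23 + 29 = 48
Optimal value attained by: σ = (2, 1, 0).
Answer: det⊕(T) = 48; verdict: NONSINGULAR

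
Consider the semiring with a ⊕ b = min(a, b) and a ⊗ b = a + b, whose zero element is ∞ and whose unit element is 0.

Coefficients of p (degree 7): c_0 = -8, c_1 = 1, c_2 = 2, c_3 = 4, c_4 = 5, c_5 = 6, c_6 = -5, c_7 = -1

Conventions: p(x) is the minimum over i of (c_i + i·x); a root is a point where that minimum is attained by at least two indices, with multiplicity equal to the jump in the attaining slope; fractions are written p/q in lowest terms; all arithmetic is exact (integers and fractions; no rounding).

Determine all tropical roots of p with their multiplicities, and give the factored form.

hull edge (i=0, c=-8) to (i=6, c=-5): slope 1/2, span 6
hull edge (i=6, c=-5) to (i=7, c=-1): slope 4, span 1
Factored form: p(x) = -1 ⊗ (x ⊕ (-4)) ⊗ (x ⊕ (-1/2)) ⊗ (x ⊕ (-1/2)) ⊗ (x ⊕ (-1/2)) ⊗ (x ⊕ (-1/2)) ⊗ (x ⊕ (-1/2)) ⊗ (x ⊕ (-1/2))
Answer: roots = -4 (mult 1), -1/2 (mult 6)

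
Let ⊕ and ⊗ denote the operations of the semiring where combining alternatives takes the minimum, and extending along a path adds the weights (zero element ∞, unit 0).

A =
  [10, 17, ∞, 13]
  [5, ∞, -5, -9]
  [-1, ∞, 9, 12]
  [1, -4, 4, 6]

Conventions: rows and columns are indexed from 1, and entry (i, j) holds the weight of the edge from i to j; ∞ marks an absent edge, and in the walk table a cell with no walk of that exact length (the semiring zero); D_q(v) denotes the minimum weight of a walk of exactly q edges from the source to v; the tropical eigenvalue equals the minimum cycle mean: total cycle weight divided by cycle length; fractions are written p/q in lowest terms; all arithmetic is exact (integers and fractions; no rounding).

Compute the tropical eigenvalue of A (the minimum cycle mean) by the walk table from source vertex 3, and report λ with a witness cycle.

q=0: [∞, ∞, 0, ∞]
q=1: [-1, ∞, 9, 12]
q=2: [8, 8, 16, 12]
q=3: [13, 8, 3, -1]
q=4: [0, -5, 3, -1]
Optimal cycle mean attained by: cycle 2->4->2, total (-9) + (-4), length 2.
Answer: λ = -13/2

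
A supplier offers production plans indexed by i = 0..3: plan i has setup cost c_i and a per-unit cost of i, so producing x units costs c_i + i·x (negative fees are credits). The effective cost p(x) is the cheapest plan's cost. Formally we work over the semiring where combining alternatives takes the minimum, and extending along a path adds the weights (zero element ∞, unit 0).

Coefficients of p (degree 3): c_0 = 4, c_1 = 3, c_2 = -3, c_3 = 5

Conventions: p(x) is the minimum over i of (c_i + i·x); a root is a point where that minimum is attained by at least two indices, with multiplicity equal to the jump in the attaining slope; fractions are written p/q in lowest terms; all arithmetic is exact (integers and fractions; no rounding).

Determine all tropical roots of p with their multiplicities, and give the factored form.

hull edge (i=0, c=4) to (i=2, c=-3): slope -7/2, span 2
hull edge (i=2, c=-3) to (i=3, c=5): slope 8, span 1
Factored form: p(x) = 5 ⊗ (x ⊕ (-8)) ⊗ (x ⊕ 7/2) ⊗ (x ⊕ 7/2)
Answer: roots = -8 (mult 1), 7/2 (mult 2)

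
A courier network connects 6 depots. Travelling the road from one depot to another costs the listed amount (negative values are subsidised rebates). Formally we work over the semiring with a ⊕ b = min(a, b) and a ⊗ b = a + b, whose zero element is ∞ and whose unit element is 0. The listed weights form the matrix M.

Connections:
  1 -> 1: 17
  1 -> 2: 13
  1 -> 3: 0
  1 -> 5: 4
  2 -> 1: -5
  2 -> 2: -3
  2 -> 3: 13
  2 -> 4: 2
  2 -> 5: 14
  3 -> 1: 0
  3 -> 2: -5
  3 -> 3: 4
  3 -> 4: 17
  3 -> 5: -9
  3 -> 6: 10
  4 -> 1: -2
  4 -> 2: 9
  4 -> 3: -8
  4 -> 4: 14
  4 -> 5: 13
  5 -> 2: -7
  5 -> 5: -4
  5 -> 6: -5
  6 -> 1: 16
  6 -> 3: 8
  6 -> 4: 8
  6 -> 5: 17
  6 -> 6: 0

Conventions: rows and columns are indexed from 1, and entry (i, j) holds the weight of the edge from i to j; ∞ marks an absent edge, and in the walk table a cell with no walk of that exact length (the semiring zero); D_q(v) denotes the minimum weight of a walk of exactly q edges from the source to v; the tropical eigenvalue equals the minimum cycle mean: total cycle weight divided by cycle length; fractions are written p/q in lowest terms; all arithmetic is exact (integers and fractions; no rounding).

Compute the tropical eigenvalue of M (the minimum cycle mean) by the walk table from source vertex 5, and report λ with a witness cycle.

q=0: [∞, ∞, ∞, ∞, 0, ∞]
q=1: [∞, -7, ∞, ∞, -4, -5]
q=2: [-12, -11, 3, -5, -8, -9]
q=3: [-16, -15, -13, -9, -12, -13]
q=4: [-20, -19, -17, -13, -22, -17]
q=5: [-24, -29, -21, -17, -26, -27]
q=6: [-34, -33, -25, -27, -30, -31]
Optimal cycle mean attained by: cycle 2->4->3->5->2, total 2 + (-8) + (-9) + (-7), length 4.
Answer: λ = -11/2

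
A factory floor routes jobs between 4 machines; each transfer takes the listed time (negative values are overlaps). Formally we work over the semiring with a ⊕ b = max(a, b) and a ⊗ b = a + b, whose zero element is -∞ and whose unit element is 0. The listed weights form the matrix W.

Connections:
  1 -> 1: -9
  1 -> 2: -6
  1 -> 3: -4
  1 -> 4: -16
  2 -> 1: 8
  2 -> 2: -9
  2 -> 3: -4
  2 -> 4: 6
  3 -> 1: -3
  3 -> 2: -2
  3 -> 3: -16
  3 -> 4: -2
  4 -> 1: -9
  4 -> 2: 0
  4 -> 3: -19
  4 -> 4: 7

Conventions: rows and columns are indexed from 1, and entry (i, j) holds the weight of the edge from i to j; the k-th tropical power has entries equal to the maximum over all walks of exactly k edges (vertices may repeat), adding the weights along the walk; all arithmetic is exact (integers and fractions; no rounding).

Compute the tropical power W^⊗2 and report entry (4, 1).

W^⊗2:
  [2, -6, -10, 0]
  [-1, 6, 4, 13]
  [6, -2, -6, 5]
  [8, 7, -4, 14]
Key observation: the optimum is the walk 4->2->1, with weight 0 + 8 = 8.
Optimal value attained by: walk 4->2->1.
Answer: (W^⊗2)[4][1] = 8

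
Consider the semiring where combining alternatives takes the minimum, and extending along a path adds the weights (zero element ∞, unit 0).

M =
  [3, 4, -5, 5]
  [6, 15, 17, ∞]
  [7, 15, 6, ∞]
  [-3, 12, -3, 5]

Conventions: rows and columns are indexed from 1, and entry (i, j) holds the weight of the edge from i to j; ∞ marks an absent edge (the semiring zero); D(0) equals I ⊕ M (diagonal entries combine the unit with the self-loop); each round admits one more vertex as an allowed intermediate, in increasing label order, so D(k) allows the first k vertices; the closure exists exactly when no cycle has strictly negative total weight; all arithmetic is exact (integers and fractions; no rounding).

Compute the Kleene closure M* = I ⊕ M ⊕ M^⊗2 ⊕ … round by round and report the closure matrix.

D(0):
  [0, 4, -5, 5]
  [6, 0, 17, ∞]
  [7, 15, 0, ∞]
  [-3, 12, -3, 0]
D(1):
  [0, 4, -5, 5]
  [6, 0, 1, 11]
  [7, 11, 0, 12]
  [-3, 1, -8, 0]
D(2):
  [0, 4, -5, 5]
  [6, 0, 1, 11]
  [7, 11, 0, 12]
  [-3, 1, -8, 0]
D(3):
  [0, 4, -5, 5]
  [6, 0, 1, 11]
  [7, 11, 0, 12]
  [-3, 1, -8, 0]
D(4):
  [0, 4, -5, 5]
  [6, 0, 1, 11]
  [7, 11, 0, 12]
  [-3, 1, -8, 0]
Answer: M* = [[0, 4, -5, 5], [6, 0, 1, 11], [7, 11, 0, 12], [-3, 1, -8, 0]]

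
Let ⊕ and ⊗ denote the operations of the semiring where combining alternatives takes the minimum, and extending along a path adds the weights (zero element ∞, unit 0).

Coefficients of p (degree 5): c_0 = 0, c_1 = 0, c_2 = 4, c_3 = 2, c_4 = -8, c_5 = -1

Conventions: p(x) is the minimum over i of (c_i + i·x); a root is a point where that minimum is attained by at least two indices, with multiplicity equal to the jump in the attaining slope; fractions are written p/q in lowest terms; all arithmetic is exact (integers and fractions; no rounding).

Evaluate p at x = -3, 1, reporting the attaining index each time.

p(-3) = min(0+0·(-3)=0, 0+1·(-3)=-3, 4+2·(-3)=-2, 2+3·(-3)=-7, -8+4·(-3)=-20, -1+5·(-3)=-16) = -20 (attained by i=4)
p(1) = min(0+0·1=0, 0+1·1=1, 4+2·1=6, 2+3·1=5, -8+4·1=-4, -1+5·1=4) = -4 (attained by i=4)
Answer: p(-3) = -20; p(1) = -4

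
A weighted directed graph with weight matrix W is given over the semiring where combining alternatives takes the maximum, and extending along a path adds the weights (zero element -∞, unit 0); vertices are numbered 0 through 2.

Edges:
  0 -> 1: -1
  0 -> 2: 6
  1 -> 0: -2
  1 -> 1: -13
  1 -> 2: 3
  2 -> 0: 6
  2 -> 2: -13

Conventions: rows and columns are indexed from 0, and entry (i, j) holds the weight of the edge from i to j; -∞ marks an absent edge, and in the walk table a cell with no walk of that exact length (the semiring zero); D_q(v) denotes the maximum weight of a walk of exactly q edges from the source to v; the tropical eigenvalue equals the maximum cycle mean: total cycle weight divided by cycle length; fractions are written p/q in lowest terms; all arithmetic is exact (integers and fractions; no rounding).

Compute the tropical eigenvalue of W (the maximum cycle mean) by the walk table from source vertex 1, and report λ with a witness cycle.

q=0: [-∞, 0, -∞]
q=1: [-2, -13, 3]
q=2: [9, -3, 4]
q=3: [10, 8, 15]
Optimal cycle mean attained by: cycle 0->2->0, total 6 + 6, length 2.
Answer: λ = 6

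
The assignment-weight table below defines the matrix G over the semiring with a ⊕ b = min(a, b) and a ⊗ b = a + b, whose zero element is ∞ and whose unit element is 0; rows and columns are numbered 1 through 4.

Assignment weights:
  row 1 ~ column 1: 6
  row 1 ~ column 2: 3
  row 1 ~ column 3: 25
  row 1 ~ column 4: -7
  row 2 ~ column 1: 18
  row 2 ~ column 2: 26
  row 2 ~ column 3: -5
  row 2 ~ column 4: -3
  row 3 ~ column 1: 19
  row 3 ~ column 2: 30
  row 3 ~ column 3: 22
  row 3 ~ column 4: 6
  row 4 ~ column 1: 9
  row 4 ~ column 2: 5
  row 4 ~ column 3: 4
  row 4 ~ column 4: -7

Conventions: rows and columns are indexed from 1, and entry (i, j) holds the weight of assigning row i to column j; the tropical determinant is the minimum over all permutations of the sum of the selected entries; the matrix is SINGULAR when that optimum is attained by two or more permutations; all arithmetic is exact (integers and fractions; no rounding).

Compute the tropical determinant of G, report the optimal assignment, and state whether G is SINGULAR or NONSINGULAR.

σ = (1, 2, 3, 4): 6 + 26 + 22 + (-7) = 47
σ = (1, 2, 4, 3): 6 + 26 + 6 + 4 = 42
σ = (1, 3, 2, 4): 6 + (-5) + 30 + (-7) = 24
σ = (1, 3, 4, 2): 6 + (-5) + 6 + 5 = 12
σ = (1, 4, 2, 3): 6 + (-3) + 30 + 4 = 37
σ = (1, 4, 3, 2): 6 + (-3) + 22 + 5 = 30
σ = (2, 1, 3, 4): 3 + 18 + 22 + (-7) = 36
σ = (2, 1, 4, 3): 3 + 18 + 6 + 4 = 31
σ = (2, 3, 1, 4): 3 + (-5) + 19 + (-7) = 10
σ = (2, 3, 4, 1): 3 + (-5) + 6 + 9 = 13
σ = (2, 4, 1, 3): 3 + (-3) + 19 + 4 = 23
σ = (2, 4, 3, 1): 3 + (-3) + 22 + 9 = 31
σ = (3, 1, 2, 4): 25 + 18 + 30 + (-7) = 66
σ = (3, 1, 4, 2): 25 + 18 + 6 + 5 = 54
σ = (3, 2, 1, 4): 25 + 26 + 19 + (-7) = 63
σ = (3, 2, 4, 1): 25 + 26 + 6 + 9 = 66
σ = (3, 4, 1, 2): 25 + (-3) + 19 + 5 = 46
σ = (3, 4, 2, 1): 25 + (-3) + 30 + 9 = 61
σ = (4, 1, 2, 3): (-7) + 18 + 30 + 4 = 45
σ = (4, 1, 3, 2): (-7) + 18 + 22 + 5 = 38
σ = (4, 2, 1, 3): (-7) + 26 + 19 + 4 = 42
σ = (4, 2, 3, 1): (-7) + 26 + 22 + 9 = 50
σ = (4, 3, 1, 2): (-7) + (-5) + 19 + 5 = 12
σ = (4, 3, 2, 1): (-7) + (-5) + 30 + 9 = 27
Optimal value attained by: σ = (2, 3, 1, 4).
Answer: det⊕(G) = 10; verdict: NONSINGULAR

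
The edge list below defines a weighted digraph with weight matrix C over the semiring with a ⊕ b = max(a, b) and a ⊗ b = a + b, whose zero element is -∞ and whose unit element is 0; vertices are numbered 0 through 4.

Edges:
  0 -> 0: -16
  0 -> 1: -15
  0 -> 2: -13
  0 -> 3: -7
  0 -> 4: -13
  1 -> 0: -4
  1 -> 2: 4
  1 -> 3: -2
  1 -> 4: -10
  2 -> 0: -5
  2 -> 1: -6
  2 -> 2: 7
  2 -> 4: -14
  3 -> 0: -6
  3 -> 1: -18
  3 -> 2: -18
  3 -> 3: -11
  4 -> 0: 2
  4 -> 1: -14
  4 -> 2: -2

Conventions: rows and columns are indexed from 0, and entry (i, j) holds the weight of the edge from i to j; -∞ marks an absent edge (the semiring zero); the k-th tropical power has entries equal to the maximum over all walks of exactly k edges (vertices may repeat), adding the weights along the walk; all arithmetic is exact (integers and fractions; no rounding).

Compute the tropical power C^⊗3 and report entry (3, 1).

C^⊗2:
  [-11, -19, -6, -17, -25]
  [-1, -2, 11, -11, -10]
  [2, 1, 14, -8, -7]
  [-17, -21, -11, -13, -19]
  [-7, -8, 5, -5, -11]
C^⊗3:
  [-11, -12, 1, -18, -20]
  [6, 5, 18, -4, -3]
  [9, 8, 21, -1, 0]
  [-16, -17, -4, -23, -25]
  [0, -1, 12, -10, -9]
Key observation: the optimum is the walk 3->2->2->1, with weight (-18) + 7 + (-6) = -17.
Optimal value attained by: walk 3->2->2->1.
Answer: (C^⊗3)[3][1] = -17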